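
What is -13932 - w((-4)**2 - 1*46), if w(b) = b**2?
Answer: -14832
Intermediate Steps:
-13932 - w((-4)**2 - 1*46) = -13932 - ((-4)**2 - 1*46)**2 = -13932 - (16 - 46)**2 = -13932 - 1*(-30)**2 = -13932 - 1*900 = -13932 - 900 = -14832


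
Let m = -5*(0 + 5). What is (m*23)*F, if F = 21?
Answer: -12075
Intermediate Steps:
m = -25 (m = -5*5 = -25)
(m*23)*F = -25*23*21 = -575*21 = -12075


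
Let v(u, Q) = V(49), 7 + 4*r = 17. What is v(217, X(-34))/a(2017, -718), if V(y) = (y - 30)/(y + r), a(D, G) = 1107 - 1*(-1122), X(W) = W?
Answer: 38/229587 ≈ 0.00016551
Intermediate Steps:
r = 5/2 (r = -7/4 + (¼)*17 = -7/4 + 17/4 = 5/2 ≈ 2.5000)
a(D, G) = 2229 (a(D, G) = 1107 + 1122 = 2229)
V(y) = (-30 + y)/(5/2 + y) (V(y) = (y - 30)/(y + 5/2) = (-30 + y)/(5/2 + y))
v(u, Q) = 38/103 (v(u, Q) = 2*(-30 + 49)/(5 + 2*49) = 2*19/(5 + 98) = 2*19/103 = 2*(1/103)*19 = 38/103)
v(217, X(-34))/a(2017, -718) = (38/103)/2229 = (38/103)*(1/2229) = 38/229587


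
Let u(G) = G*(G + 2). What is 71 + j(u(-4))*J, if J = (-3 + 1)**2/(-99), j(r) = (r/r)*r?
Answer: 6997/99 ≈ 70.677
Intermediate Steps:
u(G) = G*(2 + G)
j(r) = r (j(r) = 1*r = r)
J = -4/99 (J = (-2)**2*(-1/99) = 4*(-1/99) = -4/99 ≈ -0.040404)
71 + j(u(-4))*J = 71 - 4*(2 - 4)*(-4/99) = 71 - 4*(-2)*(-4/99) = 71 + 8*(-4/99) = 71 - 32/99 = 6997/99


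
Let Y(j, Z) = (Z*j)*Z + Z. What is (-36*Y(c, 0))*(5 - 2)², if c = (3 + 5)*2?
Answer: 0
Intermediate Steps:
c = 16 (c = 8*2 = 16)
Y(j, Z) = Z + j*Z² (Y(j, Z) = j*Z² + Z = Z + j*Z²)
(-36*Y(c, 0))*(5 - 2)² = (-0*(1 + 0*16))*(5 - 2)² = -0*(1 + 0)*3² = -0*9 = -36*0*9 = 0*9 = 0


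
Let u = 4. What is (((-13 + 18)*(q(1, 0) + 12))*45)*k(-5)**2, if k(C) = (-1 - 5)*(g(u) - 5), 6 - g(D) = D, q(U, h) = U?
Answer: 947700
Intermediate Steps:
g(D) = 6 - D
k(C) = 18 (k(C) = (-1 - 5)*((6 - 1*4) - 5) = -6*((6 - 4) - 5) = -6*(2 - 5) = -6*(-3) = 18)
(((-13 + 18)*(q(1, 0) + 12))*45)*k(-5)**2 = (((-13 + 18)*(1 + 12))*45)*18**2 = ((5*13)*45)*324 = (65*45)*324 = 2925*324 = 947700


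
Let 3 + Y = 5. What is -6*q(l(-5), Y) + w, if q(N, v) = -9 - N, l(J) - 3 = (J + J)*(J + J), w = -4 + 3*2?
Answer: 674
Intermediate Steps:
Y = 2 (Y = -3 + 5 = 2)
w = 2 (w = -4 + 6 = 2)
l(J) = 3 + 4*J**2 (l(J) = 3 + (J + J)*(J + J) = 3 + (2*J)*(2*J) = 3 + 4*J**2)
-6*q(l(-5), Y) + w = -6*(-9 - (3 + 4*(-5)**2)) + 2 = -6*(-9 - (3 + 4*25)) + 2 = -6*(-9 - (3 + 100)) + 2 = -6*(-9 - 1*103) + 2 = -6*(-9 - 103) + 2 = -6*(-112) + 2 = 672 + 2 = 674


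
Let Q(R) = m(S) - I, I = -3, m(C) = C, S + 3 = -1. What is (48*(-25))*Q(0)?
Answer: 1200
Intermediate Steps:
S = -4 (S = -3 - 1 = -4)
Q(R) = -1 (Q(R) = -4 - 1*(-3) = -4 + 3 = -1)
(48*(-25))*Q(0) = (48*(-25))*(-1) = -1200*(-1) = 1200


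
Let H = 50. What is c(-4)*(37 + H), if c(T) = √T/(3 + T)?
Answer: -174*I ≈ -174.0*I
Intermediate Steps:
c(T) = √T/(3 + T)
c(-4)*(37 + H) = (√(-4)/(3 - 4))*(37 + 50) = ((2*I)/(-1))*87 = ((2*I)*(-1))*87 = -2*I*87 = -174*I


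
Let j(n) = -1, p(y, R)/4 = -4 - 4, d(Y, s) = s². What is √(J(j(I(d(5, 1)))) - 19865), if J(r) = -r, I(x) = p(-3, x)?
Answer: 2*I*√4966 ≈ 140.94*I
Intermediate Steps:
p(y, R) = -32 (p(y, R) = 4*(-4 - 4) = 4*(-8) = -32)
I(x) = -32
√(J(j(I(d(5, 1)))) - 19865) = √(-1*(-1) - 19865) = √(1 - 19865) = √(-19864) = 2*I*√4966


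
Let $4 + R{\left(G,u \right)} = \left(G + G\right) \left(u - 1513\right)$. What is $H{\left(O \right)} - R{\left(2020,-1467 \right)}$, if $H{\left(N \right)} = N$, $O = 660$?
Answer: $12039864$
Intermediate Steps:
$R{\left(G,u \right)} = -4 + 2 G \left(-1513 + u\right)$ ($R{\left(G,u \right)} = -4 + \left(G + G\right) \left(u - 1513\right) = -4 + 2 G \left(-1513 + u\right)$)
$H{\left(O \right)} - R{\left(2020,-1467 \right)} = 660 - \left(-4 - 6112520 + 2 \cdot 2020 \left(-1467\right)\right) = 660 - \left(-4 - 6112520 - 5926680\right) = 660 - -12039204 = 660 + 12039204 = 12039864$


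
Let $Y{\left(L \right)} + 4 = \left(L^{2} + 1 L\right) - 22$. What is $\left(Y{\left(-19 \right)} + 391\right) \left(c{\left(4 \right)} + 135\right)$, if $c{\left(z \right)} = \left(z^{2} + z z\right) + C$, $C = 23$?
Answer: $134330$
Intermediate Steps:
$Y{\left(L \right)} = -26 + L + L^{2}$ ($Y{\left(L \right)} = -4 - \left(22 - L - L^{2}\right) = -4 + \left(-22 + L + L^{2}\right) = -26 + L + L^{2}$)
$c{\left(z \right)} = 23 + 2 z^{2}$ ($c{\left(z \right)} = \left(z^{2} + z z\right) + 23 = \left(z^{2} + z^{2}\right) + 23 = 2 z^{2} + 23 = 23 + 2 z^{2}$)
$\left(Y{\left(-19 \right)} + 391\right) \left(c{\left(4 \right)} + 135\right) = \left(\left(-26 - 19 + \left(-19\right)^{2}\right) + 391\right) \left(\left(23 + 2 \cdot 4^{2}\right) + 135\right) = \left(\left(-26 - 19 + 361\right) + 391\right) \left(\left(23 + 2 \cdot 16\right) + 135\right) = \left(316 + 391\right) \left(\left(23 + 32\right) + 135\right) = 707 \left(55 + 135\right) = 707 \cdot 190 = 134330$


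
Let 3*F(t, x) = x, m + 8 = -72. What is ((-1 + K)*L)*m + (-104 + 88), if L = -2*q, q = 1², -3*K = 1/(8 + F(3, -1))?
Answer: -4208/23 ≈ -182.96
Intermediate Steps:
m = -80 (m = -8 - 72 = -80)
F(t, x) = x/3
K = -1/23 (K = -1/(3*(8 + (⅓)*(-1))) = -1/(3*(8 - ⅓)) = -1/(3*23/3) = -⅓*3/23 = -1/23 ≈ -0.043478)
q = 1
L = -2 (L = -2*1 = -2)
((-1 + K)*L)*m + (-104 + 88) = ((-1 - 1/23)*(-2))*(-80) + (-104 + 88) = -24/23*(-2)*(-80) - 16 = (48/23)*(-80) - 16 = -3840/23 - 16 = -4208/23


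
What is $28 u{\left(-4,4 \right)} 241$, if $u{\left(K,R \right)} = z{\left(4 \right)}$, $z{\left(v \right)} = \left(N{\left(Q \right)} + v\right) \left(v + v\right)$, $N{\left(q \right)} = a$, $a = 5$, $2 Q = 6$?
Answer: $485856$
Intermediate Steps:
$Q = 3$ ($Q = \frac{1}{2} \cdot 6 = 3$)
$N{\left(q \right)} = 5$
$z{\left(v \right)} = 2 v \left(5 + v\right)$ ($z{\left(v \right)} = \left(5 + v\right) \left(v + v\right) = \left(5 + v\right) 2 v = 2 v \left(5 + v\right)$)
$u{\left(K,R \right)} = 72$ ($u{\left(K,R \right)} = 2 \cdot 4 \left(5 + 4\right) = 2 \cdot 4 \cdot 9 = 72$)
$28 u{\left(-4,4 \right)} 241 = 28 \cdot 72 \cdot 241 = 2016 \cdot 241 = 485856$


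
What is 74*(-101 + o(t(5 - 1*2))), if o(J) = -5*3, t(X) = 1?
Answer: -8584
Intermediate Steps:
o(J) = -15
74*(-101 + o(t(5 - 1*2))) = 74*(-101 - 15) = 74*(-116) = -8584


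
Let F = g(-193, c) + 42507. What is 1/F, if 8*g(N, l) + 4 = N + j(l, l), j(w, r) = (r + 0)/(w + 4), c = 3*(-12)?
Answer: 64/2718881 ≈ 2.3539e-5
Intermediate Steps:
c = -36
j(w, r) = r/(4 + w)
g(N, l) = -½ + N/8 + l/(8*(4 + l)) (g(N, l) = -½ + (N + l/(4 + l))/8 = -½ + (N/8 + l/(8*(4 + l))) = -½ + N/8 + l/(8*(4 + l)))
F = 2718881/64 (F = (-36 + (-4 - 193)*(4 - 36))/(8*(4 - 36)) + 42507 = (⅛)*(-36 - 197*(-32))/(-32) + 42507 = (⅛)*(-1/32)*(-36 + 6304) + 42507 = (⅛)*(-1/32)*6268 + 42507 = -1567/64 + 42507 = 2718881/64 ≈ 42483.)
1/F = 1/(2718881/64) = 64/2718881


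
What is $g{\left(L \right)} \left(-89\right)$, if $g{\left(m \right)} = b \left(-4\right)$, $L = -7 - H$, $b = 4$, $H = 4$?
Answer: $1424$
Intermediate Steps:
$L = -11$ ($L = -7 - 4 = -11$)
$g{\left(m \right)} = -16$ ($g{\left(m \right)} = 4 \left(-4\right) = -16$)
$g{\left(L \right)} \left(-89\right) = \left(-16\right) \left(-89\right) = 1424$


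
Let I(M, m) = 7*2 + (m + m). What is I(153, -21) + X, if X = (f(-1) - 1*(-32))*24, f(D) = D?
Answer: 716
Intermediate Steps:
I(M, m) = 14 + 2*m
X = 744 (X = (-1 - 1*(-32))*24 = (-1 + 32)*24 = 31*24 = 744)
I(153, -21) + X = (14 + 2*(-21)) + 744 = (14 - 42) + 744 = -28 + 744 = 716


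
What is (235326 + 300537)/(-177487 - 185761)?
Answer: -535863/363248 ≈ -1.4752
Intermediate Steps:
(235326 + 300537)/(-177487 - 185761) = 535863/(-363248) = 535863*(-1/363248) = -535863/363248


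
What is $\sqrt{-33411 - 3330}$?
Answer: $i \sqrt{36741} \approx 191.68 i$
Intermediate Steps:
$\sqrt{-33411 - 3330} = \sqrt{-36741} = i \sqrt{36741}$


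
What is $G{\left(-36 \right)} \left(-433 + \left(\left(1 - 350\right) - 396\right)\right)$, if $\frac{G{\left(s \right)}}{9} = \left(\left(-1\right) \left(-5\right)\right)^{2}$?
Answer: $-265050$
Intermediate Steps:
$G{\left(s \right)} = 225$ ($G{\left(s \right)} = 9 \left(\left(-1\right) \left(-5\right)\right)^{2} = 9 \cdot 5^{2} = 9 \cdot 25 = 225$)
$G{\left(-36 \right)} \left(-433 + \left(\left(1 - 350\right) - 396\right)\right) = 225 \left(-433 + \left(\left(1 - 350\right) - 396\right)\right) = 225 \left(-433 - 745\right) = 225 \left(-1178\right) = -265050$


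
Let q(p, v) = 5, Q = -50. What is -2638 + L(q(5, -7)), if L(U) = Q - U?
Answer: -2693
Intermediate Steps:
L(U) = -50 - U
-2638 + L(q(5, -7)) = -2638 + (-50 - 1*5) = -2638 + (-50 - 5) = -2638 - 55 = -2693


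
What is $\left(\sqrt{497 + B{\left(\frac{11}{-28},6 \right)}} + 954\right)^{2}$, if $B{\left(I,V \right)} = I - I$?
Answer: $\left(954 + \sqrt{497}\right)^{2} \approx 9.5315 \cdot 10^{5}$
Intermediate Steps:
$B{\left(I,V \right)} = 0$
$\left(\sqrt{497 + B{\left(\frac{11}{-28},6 \right)}} + 954\right)^{2} = \left(\sqrt{497 + 0} + 954\right)^{2} = \left(\sqrt{497} + 954\right)^{2} = \left(954 + \sqrt{497}\right)^{2}$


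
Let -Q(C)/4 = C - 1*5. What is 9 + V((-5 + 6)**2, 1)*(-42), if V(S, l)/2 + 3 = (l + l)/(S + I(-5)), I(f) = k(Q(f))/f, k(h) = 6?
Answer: 1101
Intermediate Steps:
Q(C) = 20 - 4*C (Q(C) = -4*(C - 1*5) = -4*(C - 5) = -4*(-5 + C) = 20 - 4*C)
I(f) = 6/f
V(S, l) = -6 + 4*l/(-6/5 + S) (V(S, l) = -6 + 2*((l + l)/(S + 6/(-5))) = -6 + 2*((2*l)/(S + 6*(-1/5))) = -6 + 2*((2*l)/(S - 6/5)) = -6 + 2*((2*l)/(-6/5 + S)) = -6 + 2*(2*l/(-6/5 + S)) = -6 + 4*l/(-6/5 + S))
9 + V((-5 + 6)**2, 1)*(-42) = 9 + (2*(18 - 15*(-5 + 6)**2 + 10*1)/(-6 + 5*(-5 + 6)**2))*(-42) = 9 + (2*(18 - 15*1**2 + 10)/(-6 + 5*1**2))*(-42) = 9 + (2*(18 - 15*1 + 10)/(-6 + 5*1))*(-42) = 9 + (2*(18 - 15 + 10)/(-6 + 5))*(-42) = 9 + (2*13/(-1))*(-42) = 9 + (2*(-1)*13)*(-42) = 9 - 26*(-42) = 9 + 1092 = 1101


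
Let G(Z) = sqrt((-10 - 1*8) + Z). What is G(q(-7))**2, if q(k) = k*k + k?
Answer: 24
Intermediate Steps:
q(k) = k + k**2 (q(k) = k**2 + k = k + k**2)
G(Z) = sqrt(-18 + Z) (G(Z) = sqrt((-10 - 8) + Z) = sqrt(-18 + Z))
G(q(-7))**2 = (sqrt(-18 - 7*(1 - 7)))**2 = (sqrt(-18 - 7*(-6)))**2 = (sqrt(-18 + 42))**2 = (sqrt(24))**2 = (2*sqrt(6))**2 = 24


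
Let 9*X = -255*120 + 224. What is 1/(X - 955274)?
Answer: -9/8627842 ≈ -1.0431e-6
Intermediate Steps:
X = -30376/9 (X = (-255*120 + 224)/9 = (-30600 + 224)/9 = (⅑)*(-30376) = -30376/9 ≈ -3375.1)
1/(X - 955274) = 1/(-30376/9 - 955274) = 1/(-8627842/9) = -9/8627842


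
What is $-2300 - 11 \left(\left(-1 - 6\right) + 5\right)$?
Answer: $-2278$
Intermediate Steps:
$-2300 - 11 \left(\left(-1 - 6\right) + 5\right) = -2300 - 11 \left(-7 + 5\right) = -2300 - 11 \left(-2\right) = -2300 - -22 = -2300 + 22 = -2278$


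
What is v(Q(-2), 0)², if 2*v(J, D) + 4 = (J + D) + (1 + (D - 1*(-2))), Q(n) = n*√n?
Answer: -7/4 + I*√2 ≈ -1.75 + 1.4142*I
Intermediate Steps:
Q(n) = n^(3/2)
v(J, D) = -½ + D + J/2 (v(J, D) = -2 + ((J + D) + (1 + (D - 1*(-2))))/2 = -2 + ((D + J) + (1 + (D + 2)))/2 = -2 + ((D + J) + (1 + (2 + D)))/2 = -2 + ((D + J) + (3 + D))/2 = -2 + (3 + J + 2*D)/2 = -2 + (3/2 + D + J/2) = -½ + D + J/2)
v(Q(-2), 0)² = (-½ + 0 + (-2)^(3/2)/2)² = (-½ + 0 + (-2*I*√2)/2)² = (-½ + 0 - I*√2)² = (-½ - I*√2)²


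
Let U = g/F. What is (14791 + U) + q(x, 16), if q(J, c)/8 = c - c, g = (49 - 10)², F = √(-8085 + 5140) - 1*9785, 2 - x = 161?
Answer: 4969161721/335962 - 507*I*√2945/31916390 ≈ 14791.0 - 0.00086206*I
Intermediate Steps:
x = -159 (x = 2 - 1*161 = 2 - 161 = -159)
F = -9785 + I*√2945 (F = √(-2945) - 9785 = I*√2945 - 9785 = -9785 + I*√2945 ≈ -9785.0 + 54.268*I)
g = 1521 (g = 39² = 1521)
q(J, c) = 0 (q(J, c) = 8*(c - c) = 8*0 = 0)
U = 1521/(-9785 + I*√2945) ≈ -0.15544 - 0.00086206*I
(14791 + U) + q(x, 16) = (14791 + (-52221/335962 - 507*I*√2945/31916390)) + 0 = (4969161721/335962 - 507*I*√2945/31916390) + 0 = 4969161721/335962 - 507*I*√2945/31916390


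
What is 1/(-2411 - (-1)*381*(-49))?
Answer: -1/21080 ≈ -4.7438e-5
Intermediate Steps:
1/(-2411 - (-1)*381*(-49)) = 1/(-2411 - (-1)*(-18669)) = 1/(-2411 - 1*18669) = 1/(-2411 - 18669) = 1/(-21080) = -1/21080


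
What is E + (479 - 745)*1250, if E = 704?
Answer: -331796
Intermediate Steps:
E + (479 - 745)*1250 = 704 + (479 - 745)*1250 = 704 - 266*1250 = 704 - 332500 = -331796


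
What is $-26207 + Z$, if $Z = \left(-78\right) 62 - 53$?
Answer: $-31096$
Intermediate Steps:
$Z = -4889$ ($Z = -4836 - 53 = -4889$)
$-26207 + Z = -26207 - 4889 = -31096$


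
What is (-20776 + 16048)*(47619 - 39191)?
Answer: -39847584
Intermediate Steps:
(-20776 + 16048)*(47619 - 39191) = -4728*8428 = -39847584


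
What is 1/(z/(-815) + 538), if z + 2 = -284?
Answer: 815/438756 ≈ 0.0018575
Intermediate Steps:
z = -286 (z = -2 - 284 = -286)
1/(z/(-815) + 538) = 1/(-286/(-815) + 538) = 1/(-286*(-1/815) + 538) = 1/(286/815 + 538) = 1/(438756/815) = 815/438756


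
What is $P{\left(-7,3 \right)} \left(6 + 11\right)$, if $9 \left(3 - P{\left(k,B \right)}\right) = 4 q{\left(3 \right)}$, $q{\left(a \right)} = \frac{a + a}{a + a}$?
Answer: $\frac{391}{9} \approx 43.444$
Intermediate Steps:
$q{\left(a \right)} = 1$ ($q{\left(a \right)} = \frac{2 a}{2 a} = 2 a \frac{1}{2 a} = 1$)
$P{\left(k,B \right)} = \frac{23}{9}$ ($P{\left(k,B \right)} = 3 - \frac{4 \cdot 1}{9} = 3 - \frac{4}{9} = \frac{23}{9}$)
$P{\left(-7,3 \right)} \left(6 + 11\right) = \frac{23 \left(6 + 11\right)}{9} = \frac{23}{9} \cdot 17 = \frac{391}{9}$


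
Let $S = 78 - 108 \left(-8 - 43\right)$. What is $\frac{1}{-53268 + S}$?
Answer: $- \frac{1}{47682} \approx -2.0972 \cdot 10^{-5}$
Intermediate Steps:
$S = 5586$ ($S = 78 - -5508 = 78 + 5508 = 5586$)
$\frac{1}{-53268 + S} = \frac{1}{-53268 + 5586} = \frac{1}{-47682} = - \frac{1}{47682}$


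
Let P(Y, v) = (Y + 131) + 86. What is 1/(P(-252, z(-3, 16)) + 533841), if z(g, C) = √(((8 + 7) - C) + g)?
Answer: 1/533806 ≈ 1.8733e-6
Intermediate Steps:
z(g, C) = √(15 + g - C) (z(g, C) = √((15 - C) + g) = √(15 + g - C))
P(Y, v) = 217 + Y (P(Y, v) = (131 + Y) + 86 = 217 + Y)
1/(P(-252, z(-3, 16)) + 533841) = 1/((217 - 252) + 533841) = 1/(-35 + 533841) = 1/533806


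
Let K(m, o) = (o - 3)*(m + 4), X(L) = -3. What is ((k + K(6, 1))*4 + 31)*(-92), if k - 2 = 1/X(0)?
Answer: 11684/3 ≈ 3894.7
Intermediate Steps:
K(m, o) = (-3 + o)*(4 + m)
k = 5/3 (k = 2 + 1/(-3) = 2 + 1*(-1/3) = 2 - 1/3 = 5/3 ≈ 1.6667)
((k + K(6, 1))*4 + 31)*(-92) = ((5/3 + (-12 - 3*6 + 4*1 + 6*1))*4 + 31)*(-92) = ((5/3 + (-12 - 18 + 4 + 6))*4 + 31)*(-92) = ((5/3 - 20)*4 + 31)*(-92) = (-55/3*4 + 31)*(-92) = (-220/3 + 31)*(-92) = -127/3*(-92) = 11684/3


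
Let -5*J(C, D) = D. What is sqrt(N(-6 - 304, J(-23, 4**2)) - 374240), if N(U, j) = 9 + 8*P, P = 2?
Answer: I*sqrt(374215) ≈ 611.73*I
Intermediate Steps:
J(C, D) = -D/5
N(U, j) = 25 (N(U, j) = 9 + 8*2 = 9 + 16 = 25)
sqrt(N(-6 - 304, J(-23, 4**2)) - 374240) = sqrt(25 - 374240) = sqrt(-374215) = I*sqrt(374215)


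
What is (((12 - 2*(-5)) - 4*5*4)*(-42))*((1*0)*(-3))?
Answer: 0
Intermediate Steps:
(((12 - 2*(-5)) - 4*5*4)*(-42))*((1*0)*(-3)) = (((12 + 10) - 20*4)*(-42))*(0*(-3)) = ((22 - 80)*(-42))*0 = -58*(-42)*0 = 2436*0 = 0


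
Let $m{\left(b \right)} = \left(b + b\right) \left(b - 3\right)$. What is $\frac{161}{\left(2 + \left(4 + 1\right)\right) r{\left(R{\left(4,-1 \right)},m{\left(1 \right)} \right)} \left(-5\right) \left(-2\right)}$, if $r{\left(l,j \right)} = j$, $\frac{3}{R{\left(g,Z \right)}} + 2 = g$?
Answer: $- \frac{23}{40} \approx -0.575$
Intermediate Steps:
$m{\left(b \right)} = 2 b \left(-3 + b\right)$
$R{\left(g,Z \right)} = \frac{3}{-2 + g}$
$\frac{161}{\left(2 + \left(4 + 1\right)\right) r{\left(R{\left(4,-1 \right)},m{\left(1 \right)} \right)} \left(-5\right) \left(-2\right)} = \frac{161}{\left(2 + \left(4 + 1\right)\right) 2 \cdot 1 \left(-3 + 1\right) \left(-5\right) \left(-2\right)} = \frac{161}{\left(2 + 5\right) 2 \cdot 1 \left(-2\right) \left(-5\right) \left(-2\right)} = \frac{161}{7 \left(-4\right) \left(-5\right) \left(-2\right)} = \frac{161}{7 \cdot 20 \left(-2\right)} = \frac{161}{7 \left(-40\right)} = \frac{161}{-280} = 161 \left(- \frac{1}{280}\right) = - \frac{23}{40}$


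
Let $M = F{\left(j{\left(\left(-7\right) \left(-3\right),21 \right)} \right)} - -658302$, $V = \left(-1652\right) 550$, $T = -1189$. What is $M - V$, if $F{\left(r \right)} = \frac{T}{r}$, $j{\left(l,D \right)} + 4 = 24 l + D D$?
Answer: $\frac{1474453593}{941} \approx 1.5669 \cdot 10^{6}$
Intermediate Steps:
$j{\left(l,D \right)} = -4 + D^{2} + 24 l$ ($j{\left(l,D \right)} = -4 + \left(24 l + D D\right) = -4 + \left(24 l + D^{2}\right) = -4 + \left(D^{2} + 24 l\right) = -4 + D^{2} + 24 l$)
$F{\left(r \right)} = - \frac{1189}{r}$
$V = -908600$
$M = \frac{619460993}{941}$ ($M = - \frac{1189}{-4 + 21^{2} + 24 \left(\left(-7\right) \left(-3\right)\right)} - -658302 = - \frac{1189}{-4 + 441 + 24 \cdot 21} + 658302 = - \frac{1189}{-4 + 441 + 504} + 658302 = - \frac{1189}{941} + 658302 = \frac{619460993}{941} \approx 6.583 \cdot 10^{5}$)
$M - V = \frac{619460993}{941} - -908600 = \frac{619460993}{941} + 908600 = \frac{1474453593}{941}$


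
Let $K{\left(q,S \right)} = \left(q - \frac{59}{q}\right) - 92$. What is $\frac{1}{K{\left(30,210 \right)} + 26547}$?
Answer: $\frac{30}{794491} \approx 3.776 \cdot 10^{-5}$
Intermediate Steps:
$K{\left(q,S \right)} = -92 + q - \frac{59}{q}$
$\frac{1}{K{\left(30,210 \right)} + 26547} = \frac{1}{\left(-92 + 30 - \frac{59}{30}\right) + 26547} = \frac{1}{- \frac{1919}{30} + 26547} = \frac{1}{\frac{794491}{30}} = \frac{30}{794491}$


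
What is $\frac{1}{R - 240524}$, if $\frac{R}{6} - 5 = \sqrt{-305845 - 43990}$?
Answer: $- \frac{120247}{28924979048} - \frac{3 i \sqrt{349835}}{28924979048} \approx -4.1572 \cdot 10^{-6} - 6.1345 \cdot 10^{-8} i$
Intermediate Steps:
$R = 30 + 6 i \sqrt{349835}$ ($R = 30 + 6 \sqrt{-305845 - 43990} = 30 + 6 \sqrt{-349835} = 30 + 6 i \sqrt{349835} \approx 30.0 + 3548.8 i$)
$\frac{1}{R - 240524} = \frac{1}{\left(30 + 6 i \sqrt{349835}\right) - 240524} = \frac{1}{-240494 + 6 i \sqrt{349835}}$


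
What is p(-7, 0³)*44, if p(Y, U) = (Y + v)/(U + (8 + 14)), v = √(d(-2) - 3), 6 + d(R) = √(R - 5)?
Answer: -14 + 2*√(-9 + I*√7) ≈ -13.127 + 6.0631*I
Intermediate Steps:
d(R) = -6 + √(-5 + R) (d(R) = -6 + √(R - 5) = -6 + √(-5 + R))
v = √(-9 + I*√7) (v = √((-6 + √(-5 - 2)) - 3) = √((-6 + √(-7)) - 3) = √((-6 + I*√7) - 3) = √(-9 + I*√7) ≈ 0.43637 + 3.0316*I)
p(Y, U) = (Y + √(-9 + I*√7))/(22 + U) (p(Y, U) = (Y + √(-9 + I*√7))/(U + (8 + 14)) = (Y + √(-9 + I*√7))/(U + 22) = (Y + √(-9 + I*√7))/(22 + U))
p(-7, 0³)*44 = ((-7 + √(-9 + I*√7))/(22 + 0³))*44 = ((-7 + √(-9 + I*√7))/(22 + 0))*44 = ((-7 + √(-9 + I*√7))/22)*44 = (-7/22 + √(-9 + I*√7)/22)*44 = -14 + 2*√(-9 + I*√7)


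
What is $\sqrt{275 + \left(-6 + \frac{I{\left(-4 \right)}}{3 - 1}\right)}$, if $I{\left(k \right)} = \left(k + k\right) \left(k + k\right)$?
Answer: $\sqrt{301} \approx 17.349$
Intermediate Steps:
$I{\left(k \right)} = 4 k^{2}$ ($I{\left(k \right)} = 2 k 2 k = 4 k^{2}$)
$\sqrt{275 + \left(-6 + \frac{I{\left(-4 \right)}}{3 - 1}\right)} = \sqrt{275 - \left(6 - \frac{4 \left(-4\right)^{2}}{3 - 1}\right)} = \sqrt{275 - \left(6 - \frac{4 \cdot 16}{2}\right)} = \sqrt{275 + \left(-6 + \frac{1}{2} \cdot 64\right)} = \sqrt{275 + \left(-6 + 32\right)} = \sqrt{275 + 26} = \sqrt{301}$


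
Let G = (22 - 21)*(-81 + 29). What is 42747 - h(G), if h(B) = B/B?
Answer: 42746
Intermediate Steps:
G = -52 (G = 1*(-52) = -52)
h(B) = 1
42747 - h(G) = 42747 - 1*1 = 42747 - 1 = 42746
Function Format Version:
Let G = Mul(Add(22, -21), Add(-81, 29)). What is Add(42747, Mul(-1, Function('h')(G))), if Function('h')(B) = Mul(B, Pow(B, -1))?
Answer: 42746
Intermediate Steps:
G = -52 (G = Mul(1, -52) = -52)
Function('h')(B) = 1
Add(42747, Mul(-1, Function('h')(G))) = Add(42747, Mul(-1, 1)) = Add(42747, -1) = 42746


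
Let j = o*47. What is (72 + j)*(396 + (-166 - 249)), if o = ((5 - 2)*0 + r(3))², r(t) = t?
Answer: -9405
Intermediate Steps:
o = 9 (o = ((5 - 2)*0 + 3)² = (3*0 + 3)² = (0 + 3)² = 3² = 9)
j = 423 (j = 9*47 = 423)
(72 + j)*(396 + (-166 - 249)) = (72 + 423)*(396 + (-166 - 249)) = 495*(396 - 415) = 495*(-19) = -9405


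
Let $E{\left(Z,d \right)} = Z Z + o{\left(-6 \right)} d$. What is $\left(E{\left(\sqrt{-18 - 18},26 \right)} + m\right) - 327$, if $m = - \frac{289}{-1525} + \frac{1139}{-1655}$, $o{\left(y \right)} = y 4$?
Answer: $- \frac{498464661}{504775} \approx -987.5$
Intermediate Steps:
$o{\left(y \right)} = 4 y$
$E{\left(Z,d \right)} = Z^{2} - 24 d$ ($E{\left(Z,d \right)} = Z Z + 4 \left(-6\right) d = Z^{2} - 24 d$)
$m = - \frac{251736}{504775}$ ($m = \left(-289\right) \left(- \frac{1}{1525}\right) + 1139 \left(- \frac{1}{1655}\right) = \frac{289}{1525} - \frac{1139}{1655} = - \frac{251736}{504775} \approx -0.49871$)
$\left(E{\left(\sqrt{-18 - 18},26 \right)} + m\right) - 327 = \left(\left(\left(\sqrt{-18 - 18}\right)^{2} - 624\right) - \frac{251736}{504775}\right) - 327 = \left(\left(\left(\sqrt{-36}\right)^{2} - 624\right) - \frac{251736}{504775}\right) - 327 = \left(\left(\left(6 i\right)^{2} - 624\right) - \frac{251736}{504775}\right) - 327 = \left(\left(-36 - 624\right) - \frac{251736}{504775}\right) - 327 = \left(-660 - \frac{251736}{504775}\right) - 327 = - \frac{333403236}{504775} - 327 = - \frac{498464661}{504775}$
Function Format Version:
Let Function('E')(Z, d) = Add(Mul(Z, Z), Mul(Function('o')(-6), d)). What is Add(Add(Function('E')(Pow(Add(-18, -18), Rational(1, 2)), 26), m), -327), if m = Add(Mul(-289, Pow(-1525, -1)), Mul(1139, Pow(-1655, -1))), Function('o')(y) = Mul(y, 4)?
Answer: Rational(-498464661, 504775) ≈ -987.50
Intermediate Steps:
Function('o')(y) = Mul(4, y)
Function('E')(Z, d) = Add(Pow(Z, 2), Mul(-24, d)) (Function('E')(Z, d) = Add(Mul(Z, Z), Mul(Mul(4, -6), d)) = Add(Pow(Z, 2), Mul(-24, d)))
m = Rational(-251736, 504775) (m = Add(Mul(-289, Rational(-1, 1525)), Mul(1139, Rational(-1, 1655))) = Add(Rational(289, 1525), Rational(-1139, 1655)) = Rational(-251736, 504775) ≈ -0.49871)
Add(Add(Function('E')(Pow(Add(-18, -18), Rational(1, 2)), 26), m), -327) = Add(Add(Add(Pow(Pow(Add(-18, -18), Rational(1, 2)), 2), Mul(-24, 26)), Rational(-251736, 504775)), -327) = Add(Add(Add(Pow(Pow(-36, Rational(1, 2)), 2), -624), Rational(-251736, 504775)), -327) = Add(Add(Add(Pow(Mul(6, I), 2), -624), Rational(-251736, 504775)), -327) = Add(Add(Add(-36, -624), Rational(-251736, 504775)), -327) = Add(Add(-660, Rational(-251736, 504775)), -327) = Add(Rational(-333403236, 504775), -327) = Rational(-498464661, 504775)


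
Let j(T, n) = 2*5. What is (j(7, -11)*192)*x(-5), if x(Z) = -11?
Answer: -21120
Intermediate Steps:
j(T, n) = 10
(j(7, -11)*192)*x(-5) = (10*192)*(-11) = 1920*(-11) = -21120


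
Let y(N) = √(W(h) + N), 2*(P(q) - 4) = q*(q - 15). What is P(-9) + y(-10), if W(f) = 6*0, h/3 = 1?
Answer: 112 + I*√10 ≈ 112.0 + 3.1623*I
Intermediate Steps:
h = 3 (h = 3*1 = 3)
P(q) = 4 + q*(-15 + q)/2 (P(q) = 4 + (q*(q - 15))/2 = 4 + (q*(-15 + q))/2 = 4 + q*(-15 + q)/2)
W(f) = 0
y(N) = √N (y(N) = √(0 + N) = √N)
P(-9) + y(-10) = (4 + (½)*(-9)² - 15/2*(-9)) + √(-10) = (4 + (½)*81 + 135/2) + I*√10 = (4 + 81/2 + 135/2) + I*√10 = 112 + I*√10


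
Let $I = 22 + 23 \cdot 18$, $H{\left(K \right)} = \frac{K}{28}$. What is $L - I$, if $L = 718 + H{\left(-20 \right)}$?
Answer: $\frac{1969}{7} \approx 281.29$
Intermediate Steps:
$H{\left(K \right)} = \frac{K}{28}$ ($H{\left(K \right)} = K \frac{1}{28} = \frac{K}{28}$)
$I = 436$ ($I = 22 + 414 = 436$)
$L = \frac{5021}{7}$ ($L = 718 + \frac{1}{28} \left(-20\right) = 718 - \frac{5}{7} = \frac{5021}{7} \approx 717.29$)
$L - I = \frac{5021}{7} - 436 = \frac{1969}{7}$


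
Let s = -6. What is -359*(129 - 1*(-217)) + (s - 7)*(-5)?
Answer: -124149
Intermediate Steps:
-359*(129 - 1*(-217)) + (s - 7)*(-5) = -359*(129 - 1*(-217)) + (-6 - 7)*(-5) = -359*(129 + 217) - 13*(-5) = -359*346 + 65 = -124214 + 65 = -124149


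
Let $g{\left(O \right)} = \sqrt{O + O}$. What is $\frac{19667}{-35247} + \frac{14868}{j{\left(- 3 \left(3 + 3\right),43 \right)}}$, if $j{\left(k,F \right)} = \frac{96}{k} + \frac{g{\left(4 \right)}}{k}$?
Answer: $- \frac{113217954253}{40569297} + \frac{66906 \sqrt{2}}{1151} \approx -2708.5$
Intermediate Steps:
$g{\left(O \right)} = \sqrt{2} \sqrt{O}$ ($g{\left(O \right)} = \sqrt{2 O} = \sqrt{2} \sqrt{O}$)
$j{\left(k,F \right)} = \frac{96}{k} + \frac{2 \sqrt{2}}{k}$ ($j{\left(k,F \right)} = \frac{96}{k} + \frac{\sqrt{2} \sqrt{4}}{k} = \frac{96}{k} + \frac{\sqrt{2} \cdot 2}{k} = \frac{96}{k} + \frac{2 \sqrt{2}}{k}$)
$\frac{19667}{-35247} + \frac{14868}{j{\left(- 3 \left(3 + 3\right),43 \right)}} = \frac{19667}{-35247} + \frac{14868}{2 \frac{1}{\left(-3\right) \left(3 + 3\right)} \left(48 + \sqrt{2}\right)} = 19667 \left(- \frac{1}{35247}\right) + \frac{14868}{2 \frac{1}{\left(-3\right) 6} \left(48 + \sqrt{2}\right)} = - \frac{19667}{35247} + \frac{14868}{2 \frac{1}{-18} \left(48 + \sqrt{2}\right)} = - \frac{19667}{35247} + \frac{14868}{2 \left(- \frac{1}{18}\right) \left(48 + \sqrt{2}\right)} = - \frac{19667}{35247} + \frac{14868}{- \frac{16}{3} - \frac{\sqrt{2}}{9}}$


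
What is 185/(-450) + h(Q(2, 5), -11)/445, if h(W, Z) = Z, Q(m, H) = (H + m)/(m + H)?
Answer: -3491/8010 ≈ -0.43583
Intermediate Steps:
Q(m, H) = 1 (Q(m, H) = (H + m)/(H + m) = 1)
185/(-450) + h(Q(2, 5), -11)/445 = 185/(-450) - 11/445 = 185*(-1/450) - 11*1/445 = -37/90 - 11/445 = -3491/8010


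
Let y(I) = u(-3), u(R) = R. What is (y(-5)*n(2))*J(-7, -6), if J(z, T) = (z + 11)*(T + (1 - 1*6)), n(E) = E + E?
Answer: 528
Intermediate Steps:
n(E) = 2*E
y(I) = -3
J(z, T) = (-5 + T)*(11 + z) (J(z, T) = (11 + z)*(T + (1 - 6)) = (11 + z)*(T - 5) = (11 + z)*(-5 + T) = (-5 + T)*(11 + z))
(y(-5)*n(2))*J(-7, -6) = (-6*2)*(-55 - 5*(-7) + 11*(-6) - 6*(-7)) = (-3*4)*(-55 + 35 - 66 + 42) = -12*(-44) = 528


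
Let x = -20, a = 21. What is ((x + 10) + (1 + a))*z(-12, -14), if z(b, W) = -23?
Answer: -276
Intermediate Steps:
((x + 10) + (1 + a))*z(-12, -14) = ((-20 + 10) + (1 + 21))*(-23) = (-10 + 22)*(-23) = 12*(-23) = -276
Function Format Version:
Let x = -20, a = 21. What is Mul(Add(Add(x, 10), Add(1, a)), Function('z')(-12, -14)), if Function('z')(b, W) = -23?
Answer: -276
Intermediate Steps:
Mul(Add(Add(x, 10), Add(1, a)), Function('z')(-12, -14)) = Mul(Add(Add(-20, 10), Add(1, 21)), -23) = Mul(Add(-10, 22), -23) = Mul(12, -23) = -276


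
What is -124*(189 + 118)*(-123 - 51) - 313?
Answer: 6623519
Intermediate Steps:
-124*(189 + 118)*(-123 - 51) - 313 = -38068*(-174) - 313 = -124*(-53418) - 313 = 6623832 - 313 = 6623519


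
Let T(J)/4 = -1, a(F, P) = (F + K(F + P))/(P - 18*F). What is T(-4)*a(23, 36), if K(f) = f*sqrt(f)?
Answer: 46/189 + 118*sqrt(59)/189 ≈ 5.0390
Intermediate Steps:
K(f) = f**(3/2)
a(F, P) = (F + (F + P)**(3/2))/(P - 18*F)
T(J) = -4 (T(J) = 4*(-1) = -4)
T(-4)*a(23, 36) = -4*(-1*23 - (23 + 36)**(3/2))/(-1*36 + 18*23) = -4*(-23 - 59**(3/2))/(-36 + 414) = -4*(-23 - 59*sqrt(59))/378 = -2*(-23 - 59*sqrt(59))/189 = -4*(-23/378 - 59*sqrt(59)/378) = 46/189 + 118*sqrt(59)/189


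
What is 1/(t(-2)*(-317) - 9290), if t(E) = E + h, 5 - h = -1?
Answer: -1/10558 ≈ -9.4715e-5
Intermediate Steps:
h = 6 (h = 5 - 1*(-1) = 5 + 1 = 6)
t(E) = 6 + E (t(E) = E + 6 = 6 + E)
1/(t(-2)*(-317) - 9290) = 1/((6 - 2)*(-317) - 9290) = 1/(4*(-317) - 9290) = 1/(-1268 - 9290) = 1/(-10558) = -1/10558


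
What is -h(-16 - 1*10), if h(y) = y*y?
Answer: -676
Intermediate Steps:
h(y) = y²
-h(-16 - 1*10) = -(-16 - 1*10)² = -(-16 - 10)² = -1*(-26)² = -1*676 = -676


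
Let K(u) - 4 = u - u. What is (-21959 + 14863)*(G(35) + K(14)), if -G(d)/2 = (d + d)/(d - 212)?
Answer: -6017408/177 ≈ -33997.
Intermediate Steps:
G(d) = -4*d/(-212 + d) (G(d) = -2*(d + d)/(d - 212) = -2*2*d/(-212 + d) = -4*d/(-212 + d))
K(u) = 4 (K(u) = 4 + (u - u) = 4 + 0 = 4)
(-21959 + 14863)*(G(35) + K(14)) = (-21959 + 14863)*(-4*35/(-212 + 35) + 4) = -7096*(-4*35/(-177) + 4) = -7096*(-4*35*(-1/177) + 4) = -7096*(140/177 + 4) = -7096*848/177 = -6017408/177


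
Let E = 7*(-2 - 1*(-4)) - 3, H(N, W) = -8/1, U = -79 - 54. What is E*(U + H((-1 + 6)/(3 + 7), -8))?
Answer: -1551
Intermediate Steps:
U = -133
H(N, W) = -8 (H(N, W) = -8*1 = -8)
E = 11 (E = 7*(-2 + 4) - 3 = 7*2 - 3 = 14 - 3 = 11)
E*(U + H((-1 + 6)/(3 + 7), -8)) = 11*(-133 - 8) = 11*(-141) = -1551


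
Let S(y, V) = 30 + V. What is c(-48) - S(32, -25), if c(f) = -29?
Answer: -34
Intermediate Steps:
c(-48) - S(32, -25) = -29 - (30 - 25) = -29 - 1*5 = -29 - 5 = -34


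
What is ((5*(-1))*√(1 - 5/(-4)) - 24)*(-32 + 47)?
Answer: -945/2 ≈ -472.50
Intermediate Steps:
((5*(-1))*√(1 - 5/(-4)) - 24)*(-32 + 47) = (-5*√(1 - 5*(-¼)) - 24)*15 = (-5*√(1 + 5/4) - 24)*15 = (-5*√(9/4) - 24)*15 = (-5*3/2 - 24)*15 = (-15/2 - 24)*15 = -63/2*15 = -945/2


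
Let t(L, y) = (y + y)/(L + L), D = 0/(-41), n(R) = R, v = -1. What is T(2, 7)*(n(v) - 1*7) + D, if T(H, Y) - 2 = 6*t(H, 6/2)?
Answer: -88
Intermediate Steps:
D = 0 (D = 0*(-1/41) = 0)
t(L, y) = y/L (t(L, y) = (2*y)/((2*L)) = (2*y)*(1/(2*L)) = y/L)
T(H, Y) = 2 + 18/H (T(H, Y) = 2 + 6*((6/2)/H) = 2 + 6*((6*(1/2))/H) = 2 + 6*(3/H) = 2 + 18/H)
T(2, 7)*(n(v) - 1*7) + D = (2 + 18/2)*(-1 - 1*7) + 0 = (2 + 18*(1/2))*(-1 - 7) + 0 = (2 + 9)*(-8) + 0 = 11*(-8) + 0 = -88 + 0 = -88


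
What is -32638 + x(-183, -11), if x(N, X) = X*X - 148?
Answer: -32665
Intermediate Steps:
x(N, X) = -148 + X² (x(N, X) = X² - 148 = -148 + X²)
-32638 + x(-183, -11) = -32638 + (-148 + (-11)²) = -32638 + (-148 + 121) = -32638 - 27 = -32665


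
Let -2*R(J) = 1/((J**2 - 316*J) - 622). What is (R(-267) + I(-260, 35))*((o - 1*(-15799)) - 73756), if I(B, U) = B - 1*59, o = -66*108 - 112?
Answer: 6448953626951/310078 ≈ 2.0798e+7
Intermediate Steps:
o = -7240 (o = -7128 - 112 = -7240)
I(B, U) = -59 + B (I(B, U) = B - 59 = -59 + B)
R(J) = -1/(2*(-622 + J**2 - 316*J)) (R(J) = -1/(2*((J**2 - 316*J) - 622)) = -1/(2*(-622 + J**2 - 316*J)))
(R(-267) + I(-260, 35))*((o - 1*(-15799)) - 73756) = (1/(2*(622 - 1*(-267)**2 + 316*(-267))) + (-59 - 260))*((-7240 - 1*(-15799)) - 73756) = (1/(2*(622 - 1*71289 - 84372)) - 319)*((-7240 + 15799) - 73756) = (1/(2*(622 - 71289 - 84372)) - 319)*(8559 - 73756) = ((1/2)/(-155039) - 319)*(-65197) = ((1/2)*(-1/155039) - 319)*(-65197) = (-1/310078 - 319)*(-65197) = -98914883/310078*(-65197) = 6448953626951/310078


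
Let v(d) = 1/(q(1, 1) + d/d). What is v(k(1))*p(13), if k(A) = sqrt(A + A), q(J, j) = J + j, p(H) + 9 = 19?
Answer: 10/3 ≈ 3.3333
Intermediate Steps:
p(H) = 10 (p(H) = -9 + 19 = 10)
k(A) = sqrt(2)*sqrt(A) (k(A) = sqrt(2*A) = sqrt(2)*sqrt(A))
v(d) = 1/3 (v(d) = 1/((1 + 1) + d/d) = 1/(2 + 1) = 1/3)
v(k(1))*p(13) = (1/3)*10 = 10/3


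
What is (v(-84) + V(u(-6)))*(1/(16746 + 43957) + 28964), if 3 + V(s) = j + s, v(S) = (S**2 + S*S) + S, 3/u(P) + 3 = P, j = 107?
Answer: 24846320258245/60703 ≈ 4.0931e+8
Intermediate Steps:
u(P) = 3/(-3 + P)
v(S) = S + 2*S**2 (v(S) = (S**2 + S**2) + S = 2*S**2 + S = S + 2*S**2)
V(s) = 104 + s (V(s) = -3 + (107 + s) = 104 + s)
(v(-84) + V(u(-6)))*(1/(16746 + 43957) + 28964) = (-84*(1 + 2*(-84)) + (104 + 3/(-3 - 6)))*(1/(16746 + 43957) + 28964) = (-84*(1 - 168) + (104 + 3/(-9)))*(1/60703 + 28964) = (-84*(-167) + (104 + 3*(-1/9)))*(1/60703 + 28964) = (14028 + (104 - 1/3))*(1758201693/60703) = (14028 + 311/3)*(1758201693/60703) = (42395/3)*(1758201693/60703) = 24846320258245/60703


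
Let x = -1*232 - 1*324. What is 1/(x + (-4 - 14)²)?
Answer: -1/232 ≈ -0.0043103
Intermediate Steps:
x = -556 (x = -232 - 324 = -556)
1/(x + (-4 - 14)²) = 1/(-556 + (-4 - 14)²) = 1/(-556 + (-18)²) = 1/(-556 + 324) = 1/(-232) = -1/232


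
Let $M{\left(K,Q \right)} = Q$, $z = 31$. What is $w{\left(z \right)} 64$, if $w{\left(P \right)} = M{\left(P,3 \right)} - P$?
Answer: $-1792$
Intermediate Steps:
$w{\left(P \right)} = 3 - P$
$w{\left(z \right)} 64 = \left(3 - 31\right) 64 = \left(-28\right) 64 = -1792$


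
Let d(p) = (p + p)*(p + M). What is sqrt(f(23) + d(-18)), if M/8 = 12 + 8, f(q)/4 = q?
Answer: 2*I*sqrt(1255) ≈ 70.852*I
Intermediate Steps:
f(q) = 4*q
M = 160 (M = 8*(12 + 8) = 8*20 = 160)
d(p) = 2*p*(160 + p) (d(p) = (p + p)*(p + 160) = (2*p)*(160 + p) = 2*p*(160 + p))
sqrt(f(23) + d(-18)) = sqrt(4*23 + 2*(-18)*(160 - 18)) = sqrt(92 + 2*(-18)*142) = sqrt(92 - 5112) = sqrt(-5020) = 2*I*sqrt(1255)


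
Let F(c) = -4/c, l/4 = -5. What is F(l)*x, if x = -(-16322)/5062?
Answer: 8161/12655 ≈ 0.64488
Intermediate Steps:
l = -20 (l = 4*(-5) = -20)
x = 8161/2531 (x = -(-16322)/5062 = -1*(-8161/2531) = 8161/2531 ≈ 3.2244)
F(l)*x = -4/(-20)*(8161/2531) = -4*(-1/20)*(8161/2531) = (1/5)*(8161/2531) = 8161/12655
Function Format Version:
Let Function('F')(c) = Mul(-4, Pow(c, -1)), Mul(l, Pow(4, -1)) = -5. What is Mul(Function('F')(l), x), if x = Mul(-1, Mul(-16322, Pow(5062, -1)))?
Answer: Rational(8161, 12655) ≈ 0.64488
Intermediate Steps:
l = -20 (l = Mul(4, -5) = -20)
x = Rational(8161, 2531) (x = Mul(-1, Mul(-16322, Rational(1, 5062))) = Mul(-1, Rational(-8161, 2531)) = Rational(8161, 2531) ≈ 3.2244)
Mul(Function('F')(l), x) = Mul(Mul(-4, Pow(-20, -1)), Rational(8161, 2531)) = Mul(Mul(-4, Rational(-1, 20)), Rational(8161, 2531)) = Mul(Rational(1, 5), Rational(8161, 2531)) = Rational(8161, 12655)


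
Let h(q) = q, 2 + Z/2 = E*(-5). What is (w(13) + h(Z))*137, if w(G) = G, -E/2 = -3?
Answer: -6987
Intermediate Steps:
E = 6 (E = -2*(-3) = 6)
Z = -64 (Z = -4 + 2*(6*(-5)) = -4 + 2*(-30) = -4 - 60 = -64)
(w(13) + h(Z))*137 = (13 - 64)*137 = -51*137 = -6987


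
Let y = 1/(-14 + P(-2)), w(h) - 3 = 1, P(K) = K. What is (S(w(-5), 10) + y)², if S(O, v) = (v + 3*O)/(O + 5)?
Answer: 117649/20736 ≈ 5.6737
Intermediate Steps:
w(h) = 4 (w(h) = 3 + 1 = 4)
y = -1/16 (y = 1/(-14 - 2) = 1/(-16) = -1/16 ≈ -0.062500)
S(O, v) = (v + 3*O)/(5 + O)
(S(w(-5), 10) + y)² = ((10 + 3*4)/(5 + 4) - 1/16)² = ((10 + 12)/9 - 1/16)² = ((⅑)*22 - 1/16)² = (22/9 - 1/16)² = (343/144)² = 117649/20736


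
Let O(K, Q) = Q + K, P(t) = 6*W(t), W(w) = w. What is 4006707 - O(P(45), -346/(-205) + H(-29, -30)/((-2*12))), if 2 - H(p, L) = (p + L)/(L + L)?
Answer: 236539943333/59040 ≈ 4.0064e+6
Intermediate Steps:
H(p, L) = 2 - (L + p)/(2*L) (H(p, L) = 2 - (p + L)/(L + L) = 2 - (L + p)/(2*L))
P(t) = 6*t
O(K, Q) = K + Q
4006707 - O(P(45), -346/(-205) + H(-29, -30)/((-2*12))) = 4006707 - (6*45 + (-346/(-205) + ((½)*(-1*(-29) + 3*(-30))/(-30))/((-2*12)))) = 4006707 - (270 + (-346*(-1/205) + ((½)*(-1/30)*(29 - 90))/(-24))) = 4006707 - (270 + (346/205 + ((½)*(-1/30)*(-61))*(-1/24))) = 4006707 - (270 + (346/205 + (61/60)*(-1/24))) = 4006707 - (270 + (346/205 - 61/1440)) = 4006707 - (270 + 97147/59040) = 4006707 - 1*16037947/59040 = 4006707 - 16037947/59040 = 236539943333/59040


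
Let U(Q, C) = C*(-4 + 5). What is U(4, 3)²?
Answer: 9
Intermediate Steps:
U(Q, C) = C (U(Q, C) = C*1 = C)
U(4, 3)² = 3² = 9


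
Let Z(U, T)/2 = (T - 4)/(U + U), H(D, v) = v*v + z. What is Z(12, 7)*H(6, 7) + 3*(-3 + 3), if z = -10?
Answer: 39/4 ≈ 9.7500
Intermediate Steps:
H(D, v) = -10 + v**2 (H(D, v) = v*v - 10 = v**2 - 10 = -10 + v**2)
Z(U, T) = (-4 + T)/U (Z(U, T) = 2*((T - 4)/(U + U)) = 2*((-4 + T)/((2*U))) = 2*((-4 + T)*(1/(2*U))) = 2*((-4 + T)/(2*U)) = (-4 + T)/U)
Z(12, 7)*H(6, 7) + 3*(-3 + 3) = ((-4 + 7)/12)*(-10 + 7**2) + 3*(-3 + 3) = ((1/12)*3)*(-10 + 49) + 3*0 = (1/4)*39 + 0 = 39/4 + 0 = 39/4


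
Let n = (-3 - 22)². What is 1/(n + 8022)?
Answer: 1/8647 ≈ 0.00011565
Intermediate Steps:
n = 625 (n = (-25)² = 625)
1/(n + 8022) = 1/(625 + 8022) = 1/8647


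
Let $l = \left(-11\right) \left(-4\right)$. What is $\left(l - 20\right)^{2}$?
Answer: $576$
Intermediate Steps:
$l = 44$
$\left(l - 20\right)^{2} = \left(44 - 20\right)^{2} = 24^{2} = 576$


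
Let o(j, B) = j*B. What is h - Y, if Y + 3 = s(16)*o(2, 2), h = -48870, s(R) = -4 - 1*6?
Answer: -48827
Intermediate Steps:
o(j, B) = B*j
s(R) = -10 (s(R) = -4 - 6 = -10)
Y = -43 (Y = -3 - 20*2 = -3 - 10*4 = -3 - 40 = -43)
h - Y = -48870 - 1*(-43) = -48870 + 43 = -48827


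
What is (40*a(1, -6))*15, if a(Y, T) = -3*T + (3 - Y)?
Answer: 12000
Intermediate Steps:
a(Y, T) = 3 - Y - 3*T
(40*a(1, -6))*15 = (40*(3 - 1*1 - 3*(-6)))*15 = (40*(3 - 1 + 18))*15 = (40*20)*15 = 800*15 = 12000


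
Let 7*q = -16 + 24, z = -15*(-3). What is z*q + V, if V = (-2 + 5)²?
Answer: 423/7 ≈ 60.429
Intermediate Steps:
z = 45
q = 8/7 (q = (-16 + 24)/7 = (⅐)*8 = 8/7 ≈ 1.1429)
V = 9 (V = 3² = 9)
z*q + V = 45*(8/7) + 9 = 360/7 + 9 = 423/7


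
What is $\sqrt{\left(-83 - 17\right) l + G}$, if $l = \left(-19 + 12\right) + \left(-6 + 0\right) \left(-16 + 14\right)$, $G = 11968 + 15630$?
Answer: $\sqrt{27098} \approx 164.61$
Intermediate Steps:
$G = 27598$
$l = 5$ ($l = -7 - -12 = -7 + 12 = 5$)
$\sqrt{\left(-83 - 17\right) l + G} = \sqrt{\left(-83 - 17\right) 5 + 27598} = \sqrt{\left(-100\right) 5 + 27598} = \sqrt{-500 + 27598} = \sqrt{27098}$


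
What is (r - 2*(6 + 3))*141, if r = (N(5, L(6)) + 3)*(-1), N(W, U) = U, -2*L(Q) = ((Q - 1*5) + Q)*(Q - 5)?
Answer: -4935/2 ≈ -2467.5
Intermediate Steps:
L(Q) = -(-5 + Q)*(-5 + 2*Q)/2 (L(Q) = -((Q - 1*5) + Q)*(Q - 5)/2 = -((Q - 5) + Q)*(-5 + Q)/2 = -((-5 + Q) + Q)*(-5 + Q)/2 = -(-5 + 2*Q)*(-5 + Q)/2 = -(-5 + Q)*(-5 + 2*Q)/2)
r = ½ (r = ((-25/2 - 1*6² + (15/2)*6) + 3)*(-1) = ((-25/2 - 1*36 + 45) + 3)*(-1) = ((-25/2 - 36 + 45) + 3)*(-1) = (-7/2 + 3)*(-1) = -½*(-1) = ½ ≈ 0.50000)
(r - 2*(6 + 3))*141 = (½ - 2*(6 + 3))*141 = (½ - 2*9)*141 = (½ - 18)*141 = -35/2*141 = -4935/2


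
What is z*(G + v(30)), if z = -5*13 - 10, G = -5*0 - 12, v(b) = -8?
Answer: 1500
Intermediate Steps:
G = -12 (G = 0 - 12 = -12)
z = -75 (z = -65 - 10 = -75)
z*(G + v(30)) = -75*(-12 - 8) = -75*(-20) = 1500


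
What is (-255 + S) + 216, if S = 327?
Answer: 288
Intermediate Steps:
(-255 + S) + 216 = (-255 + 327) + 216 = 72 + 216 = 288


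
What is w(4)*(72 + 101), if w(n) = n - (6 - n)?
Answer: 346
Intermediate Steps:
w(n) = -6 + 2*n (w(n) = n + (-6 + n) = -6 + 2*n)
w(4)*(72 + 101) = (-6 + 2*4)*(72 + 101) = (-6 + 8)*173 = 2*173 = 346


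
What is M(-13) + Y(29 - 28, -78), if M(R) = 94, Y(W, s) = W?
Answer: 95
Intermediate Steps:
M(-13) + Y(29 - 28, -78) = 94 + (29 - 28) = 94 + 1 = 95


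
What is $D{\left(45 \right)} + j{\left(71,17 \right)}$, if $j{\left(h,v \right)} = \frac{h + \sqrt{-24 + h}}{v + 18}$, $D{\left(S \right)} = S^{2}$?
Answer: $\frac{70946}{35} + \frac{\sqrt{47}}{35} \approx 2027.2$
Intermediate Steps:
$j{\left(h,v \right)} = \frac{h + \sqrt{-24 + h}}{18 + v}$
$D{\left(45 \right)} + j{\left(71,17 \right)} = 45^{2} + \frac{71 + \sqrt{-24 + 71}}{18 + 17} = 2025 + \frac{71 + \sqrt{47}}{35} = 2025 + \left(\frac{71}{35} + \frac{\sqrt{47}}{35}\right) = \frac{70946}{35} + \frac{\sqrt{47}}{35}$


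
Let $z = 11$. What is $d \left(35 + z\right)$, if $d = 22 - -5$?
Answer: $1242$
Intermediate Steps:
$d = 27$ ($d = 22 + 5 = 27$)
$d \left(35 + z\right) = 27 \left(35 + 11\right) = 27 \cdot 46 = 1242$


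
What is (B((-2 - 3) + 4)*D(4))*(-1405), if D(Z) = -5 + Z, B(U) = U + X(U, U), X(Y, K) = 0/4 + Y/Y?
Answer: 0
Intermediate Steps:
X(Y, K) = 1 (X(Y, K) = 0*(¼) + 1 = 0 + 1 = 1)
B(U) = 1 + U (B(U) = U + 1 = 1 + U)
(B((-2 - 3) + 4)*D(4))*(-1405) = ((1 + ((-2 - 3) + 4))*(-5 + 4))*(-1405) = ((1 + (-5 + 4))*(-1))*(-1405) = ((1 - 1)*(-1))*(-1405) = (0*(-1))*(-1405) = 0*(-1405) = 0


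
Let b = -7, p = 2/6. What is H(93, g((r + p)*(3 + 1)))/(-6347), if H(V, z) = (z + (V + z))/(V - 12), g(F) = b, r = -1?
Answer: -79/514107 ≈ -0.00015366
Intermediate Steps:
p = 1/3 (p = 2*(1/6) = 1/3 ≈ 0.33333)
g(F) = -7
H(V, z) = (V + 2*z)/(-12 + V)
H(93, g((r + p)*(3 + 1)))/(-6347) = ((93 + 2*(-7))/(-12 + 93))/(-6347) = ((93 - 14)/81)*(-1/6347) = ((1/81)*79)*(-1/6347) = (79/81)*(-1/6347) = -79/514107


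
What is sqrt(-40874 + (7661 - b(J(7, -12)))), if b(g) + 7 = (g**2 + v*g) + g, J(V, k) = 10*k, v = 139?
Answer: I*sqrt(30806) ≈ 175.52*I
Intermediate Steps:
b(g) = -7 + g**2 + 140*g (b(g) = -7 + ((g**2 + 139*g) + g) = -7 + (g**2 + 140*g) = -7 + g**2 + 140*g)
sqrt(-40874 + (7661 - b(J(7, -12)))) = sqrt(-40874 + (7661 - (-7 + (10*(-12))**2 + 140*(10*(-12))))) = sqrt(-40874 + (7661 - (-7 + (-120)**2 + 140*(-120)))) = sqrt(-40874 + (7661 - (-7 + 14400 - 16800))) = sqrt(-40874 + (7661 - 1*(-2407))) = sqrt(-40874 + (7661 + 2407)) = sqrt(-40874 + 10068) = sqrt(-30806) = I*sqrt(30806)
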